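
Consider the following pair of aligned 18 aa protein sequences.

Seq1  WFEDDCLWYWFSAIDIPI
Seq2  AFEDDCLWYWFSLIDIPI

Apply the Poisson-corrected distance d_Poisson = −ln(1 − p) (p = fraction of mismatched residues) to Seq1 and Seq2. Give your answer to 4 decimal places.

0.1178

Mismatches occur at site 1 (W↔A), site 13 (A↔L).
p = 2/18 = 0.111111.
d = −ln(1 − 0.111111) = −ln(0.888889) = 0.1178.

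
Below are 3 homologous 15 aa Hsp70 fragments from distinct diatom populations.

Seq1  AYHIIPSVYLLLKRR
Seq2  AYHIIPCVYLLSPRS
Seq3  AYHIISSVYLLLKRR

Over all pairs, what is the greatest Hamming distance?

5

Pairwise Hamming distances:
  Seq1 vs Seq2: 4
  Seq1 vs Seq3: 1
  Seq2 vs Seq3: 5
The largest is 5, between Seq2 and Seq3.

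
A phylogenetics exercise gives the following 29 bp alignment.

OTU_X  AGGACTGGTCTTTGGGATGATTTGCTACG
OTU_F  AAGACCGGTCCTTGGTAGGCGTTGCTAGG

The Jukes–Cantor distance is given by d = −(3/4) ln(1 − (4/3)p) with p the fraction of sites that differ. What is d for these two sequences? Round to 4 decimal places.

0.3439

The sequences differ at positions 2 (G/A), 6 (T/C), 11 (T/C), 16 (G/T), 18 (T/G), 20 (A/C), 21 (T/G), 28 (C/G).
p = 8/29 = 0.275862.
d = −0.75 · ln(1 − (4/3)·0.275862) = −0.75 · ln(0.632184) = −0.75 · (-0.458575) = 0.3439.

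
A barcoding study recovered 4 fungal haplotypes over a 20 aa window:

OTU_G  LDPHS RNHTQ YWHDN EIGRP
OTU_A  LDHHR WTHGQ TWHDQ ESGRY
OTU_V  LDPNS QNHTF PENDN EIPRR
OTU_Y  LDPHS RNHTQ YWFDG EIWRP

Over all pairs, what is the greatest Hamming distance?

14

Pairwise Hamming distances:
  OTU_G vs OTU_A: 9
  OTU_G vs OTU_V: 8
  OTU_G vs OTU_Y: 3
  OTU_A vs OTU_V: 14
  OTU_A vs OTU_Y: 11
  OTU_V vs OTU_Y: 9
The largest is 14, between OTU_A and OTU_V.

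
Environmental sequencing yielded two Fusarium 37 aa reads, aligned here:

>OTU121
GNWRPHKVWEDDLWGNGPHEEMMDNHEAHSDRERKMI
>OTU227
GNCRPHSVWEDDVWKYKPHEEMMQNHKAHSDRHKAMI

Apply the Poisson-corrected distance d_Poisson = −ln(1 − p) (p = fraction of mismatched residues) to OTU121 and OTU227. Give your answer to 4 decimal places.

Differing sites — 3:W/C; 7:K/S; 13:L/V; 15:G/K; 16:N/Y; 17:G/K; 24:D/Q; 27:E/K; 33:E/H; 34:R/K; 35:K/A.
p = 11/37 = 0.297297.
d = −ln(1 − 0.297297) = −ln(0.702703) = 0.3528.

0.3528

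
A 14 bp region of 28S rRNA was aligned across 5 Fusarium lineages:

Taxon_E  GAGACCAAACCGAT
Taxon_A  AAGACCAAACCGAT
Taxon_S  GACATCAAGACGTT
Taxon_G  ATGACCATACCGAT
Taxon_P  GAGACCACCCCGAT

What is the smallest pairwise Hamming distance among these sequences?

Pairwise Hamming distances:
  Taxon_E vs Taxon_A: 1
  Taxon_E vs Taxon_S: 5
  Taxon_E vs Taxon_G: 3
  Taxon_E vs Taxon_P: 2
  Taxon_A vs Taxon_S: 6
  Taxon_A vs Taxon_G: 2
  Taxon_A vs Taxon_P: 3
  Taxon_S vs Taxon_G: 8
  Taxon_S vs Taxon_P: 6
  Taxon_G vs Taxon_P: 4
The smallest is 1, between Taxon_E and Taxon_A.

1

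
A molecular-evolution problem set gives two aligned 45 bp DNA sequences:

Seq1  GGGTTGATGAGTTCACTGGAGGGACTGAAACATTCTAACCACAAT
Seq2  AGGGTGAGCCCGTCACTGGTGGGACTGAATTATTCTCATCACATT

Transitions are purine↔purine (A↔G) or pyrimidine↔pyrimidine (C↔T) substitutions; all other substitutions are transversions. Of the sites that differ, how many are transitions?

Differing sites — 1:G/A (Ti); 4:T/G (Tv); 8:T/G (Tv); 9:G/C (Tv); 10:A/C (Tv); 11:G/C (Tv); 12:T/G (Tv); 20:A/T (Tv); 30:A/T (Tv); 31:C/T (Ti); 37:A/C (Tv); 39:C/T (Ti); 44:A/T (Tv).
Of the 13 differences, 3 transitions and 10 transversions, so the answer is 3.

3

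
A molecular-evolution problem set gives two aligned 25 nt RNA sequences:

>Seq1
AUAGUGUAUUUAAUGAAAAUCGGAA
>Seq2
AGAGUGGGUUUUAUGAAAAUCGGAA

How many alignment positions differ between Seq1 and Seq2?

4

Differing sites — 2:U/G; 7:U/G; 8:A/G; 12:A/U.
That gives 4 mismatches out of 25 aligned sites, so the Hamming distance is 4.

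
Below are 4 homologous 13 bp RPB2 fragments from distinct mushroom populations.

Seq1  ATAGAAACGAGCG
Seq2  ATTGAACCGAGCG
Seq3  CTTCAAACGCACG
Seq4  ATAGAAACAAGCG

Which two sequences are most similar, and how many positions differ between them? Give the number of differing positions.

1

Pairwise Hamming distances:
  Seq1 vs Seq2: 2
  Seq1 vs Seq3: 5
  Seq1 vs Seq4: 1
  Seq2 vs Seq3: 5
  Seq2 vs Seq4: 3
  Seq3 vs Seq4: 6
The smallest is 1, between Seq1 and Seq4.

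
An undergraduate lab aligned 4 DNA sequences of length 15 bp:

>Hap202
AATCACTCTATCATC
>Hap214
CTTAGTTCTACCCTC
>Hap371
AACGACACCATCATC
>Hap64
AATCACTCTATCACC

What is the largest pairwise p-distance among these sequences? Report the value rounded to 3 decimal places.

0.667

Pairwise Hamming distances:
  Hap202 vs Hap214: 7
  Hap202 vs Hap371: 4
  Hap202 vs Hap64: 1
  Hap214 vs Hap371: 10
  Hap214 vs Hap64: 8
  Hap371 vs Hap64: 5
The largest is 10 mismatches, between Hap214 and Hap371; p = 10/15 = 0.667.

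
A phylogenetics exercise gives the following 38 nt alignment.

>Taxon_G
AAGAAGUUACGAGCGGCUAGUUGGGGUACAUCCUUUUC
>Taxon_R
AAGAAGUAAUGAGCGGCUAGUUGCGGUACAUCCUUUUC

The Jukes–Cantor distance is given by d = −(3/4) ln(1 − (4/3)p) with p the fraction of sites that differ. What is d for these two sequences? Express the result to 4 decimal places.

0.0834

Differing sites — 8:U/A; 10:C/U; 24:G/C.
p = 3/38 = 0.078947.
d = −0.75 · ln(1 − (4/3)·0.078947) = −0.75 · ln(0.894737) = −0.75 · (-0.111225) = 0.0834.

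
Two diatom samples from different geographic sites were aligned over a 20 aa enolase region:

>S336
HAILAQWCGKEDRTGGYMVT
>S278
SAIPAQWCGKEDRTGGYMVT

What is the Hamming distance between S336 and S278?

Differing sites — 1:H/S; 4:L/P.
That gives 2 mismatches out of 20 aligned sites, so the Hamming distance is 2.

2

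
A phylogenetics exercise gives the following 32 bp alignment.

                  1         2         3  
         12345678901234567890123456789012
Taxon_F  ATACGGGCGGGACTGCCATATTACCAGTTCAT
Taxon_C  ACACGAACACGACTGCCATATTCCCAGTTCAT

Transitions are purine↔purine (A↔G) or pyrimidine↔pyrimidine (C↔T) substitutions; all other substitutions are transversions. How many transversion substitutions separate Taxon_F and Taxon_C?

2

Differing sites — 2:T/C (Ti); 6:G/A (Ti); 7:G/A (Ti); 9:G/A (Ti); 10:G/C (Tv); 23:A/C (Tv).
Of the 6 differences, 4 transitions and 2 transversions, so the answer is 2.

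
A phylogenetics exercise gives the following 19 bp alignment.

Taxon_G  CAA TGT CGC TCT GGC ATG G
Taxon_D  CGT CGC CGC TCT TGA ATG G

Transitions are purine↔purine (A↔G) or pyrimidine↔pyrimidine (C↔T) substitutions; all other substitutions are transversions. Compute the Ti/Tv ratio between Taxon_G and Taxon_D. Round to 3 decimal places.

1.000

Differing sites — 2:A/G (Ti); 3:A/T (Tv); 4:T/C (Ti); 6:T/C (Ti); 13:G/T (Tv); 15:C/A (Tv).
Of the 6 differences, 3 transitions and 3 transversions, so Ti/Tv = 3/3 = 1.000.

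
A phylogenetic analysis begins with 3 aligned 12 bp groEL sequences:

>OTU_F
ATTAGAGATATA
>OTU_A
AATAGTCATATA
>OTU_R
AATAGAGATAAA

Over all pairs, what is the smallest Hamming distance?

Pairwise Hamming distances:
  OTU_F vs OTU_A: 3
  OTU_F vs OTU_R: 2
  OTU_A vs OTU_R: 3
The smallest is 2, between OTU_F and OTU_R.

2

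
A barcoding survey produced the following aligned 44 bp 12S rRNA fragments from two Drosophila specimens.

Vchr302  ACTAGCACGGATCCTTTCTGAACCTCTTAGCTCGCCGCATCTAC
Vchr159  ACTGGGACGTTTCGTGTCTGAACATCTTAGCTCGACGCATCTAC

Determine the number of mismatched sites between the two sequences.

Differing sites — 4:A/G; 6:C/G; 10:G/T; 11:A/T; 14:C/G; 16:T/G; 24:C/A; 35:C/A.
That gives 8 mismatches out of 44 aligned sites, so the Hamming distance is 8.

8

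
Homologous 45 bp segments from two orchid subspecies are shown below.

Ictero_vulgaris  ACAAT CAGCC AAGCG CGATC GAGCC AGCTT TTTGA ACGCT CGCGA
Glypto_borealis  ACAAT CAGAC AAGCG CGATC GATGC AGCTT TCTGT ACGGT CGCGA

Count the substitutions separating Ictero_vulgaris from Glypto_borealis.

6

Differing sites — 9:C/A; 23:G/T; 24:C/G; 32:T/C; 35:A/T; 39:C/G.
That gives 6 mismatches out of 45 aligned sites, so the Hamming distance is 6.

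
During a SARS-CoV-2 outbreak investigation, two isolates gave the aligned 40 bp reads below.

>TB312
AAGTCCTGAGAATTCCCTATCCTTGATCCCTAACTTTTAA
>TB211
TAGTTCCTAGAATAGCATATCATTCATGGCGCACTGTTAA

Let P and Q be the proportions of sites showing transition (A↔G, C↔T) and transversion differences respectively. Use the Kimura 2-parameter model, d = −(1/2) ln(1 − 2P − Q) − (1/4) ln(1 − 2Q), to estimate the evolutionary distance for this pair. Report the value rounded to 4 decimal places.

0.4845

The sequences differ at positions 1 (A/T, transversion), 5 (C/T, transition), 7 (T/C, transition), 8 (G/T, transversion), 14 (T/A, transversion), 15 (C/G, transversion), 17 (C/A, transversion), 22 (C/A, transversion), 25 (G/C, transversion), 28 (C/G, transversion), 29 (C/G, transversion), 31 (T/G, transversion), 32 (A/C, transversion), 36 (T/G, transversion).
Of the 14 differences, 2 transitions and 12 transversions over 40 sites: P = 2/40 = 0.050000, Q = 12/40 = 0.300000.
d = −0.5·ln(0.600000) − 0.25·ln(0.400000) = −0.5·(-0.510826) − 0.25·(-0.916291) = 0.4845.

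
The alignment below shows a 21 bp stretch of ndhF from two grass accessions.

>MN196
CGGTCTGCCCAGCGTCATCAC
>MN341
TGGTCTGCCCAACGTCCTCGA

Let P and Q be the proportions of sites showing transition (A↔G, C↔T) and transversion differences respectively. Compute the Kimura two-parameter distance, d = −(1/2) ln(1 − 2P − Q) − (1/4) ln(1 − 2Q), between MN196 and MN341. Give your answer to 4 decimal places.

Differing sites — 1:C/T (Ti); 12:G/A (Ti); 17:A/C (Tv); 20:A/G (Ti); 21:C/A (Tv).
Of the 5 differences, 3 transitions and 2 transversions over 21 sites: P = 3/21 = 0.142857, Q = 2/21 = 0.095238.
d = −0.5·ln(0.619048) − 0.25·ln(0.809524) = −0.5·(-0.479572) − 0.25·(-0.211309) = 0.2926.

0.2926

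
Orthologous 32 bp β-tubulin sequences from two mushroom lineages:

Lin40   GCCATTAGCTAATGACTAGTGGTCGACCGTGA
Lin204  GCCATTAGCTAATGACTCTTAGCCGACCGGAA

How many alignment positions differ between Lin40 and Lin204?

6

Differing sites — 18:A/C; 19:G/T; 21:G/A; 23:T/C; 30:T/G; 31:G/A.
That gives 6 mismatches out of 32 aligned sites, so the Hamming distance is 6.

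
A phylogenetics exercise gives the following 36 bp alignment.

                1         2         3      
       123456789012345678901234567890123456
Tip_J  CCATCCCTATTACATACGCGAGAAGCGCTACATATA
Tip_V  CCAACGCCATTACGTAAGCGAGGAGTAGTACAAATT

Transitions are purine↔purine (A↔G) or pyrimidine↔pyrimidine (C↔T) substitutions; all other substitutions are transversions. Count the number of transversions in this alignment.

6

Mismatches occur at site 4 (T/A, transversion), site 6 (C/G, transversion), site 8 (T/C, transition), site 14 (A/G, transition), site 17 (C/A, transversion), site 23 (A/G, transition), site 26 (C/T, transition), site 27 (G/A, transition), site 28 (C/G, transversion), site 33 (T/A, transversion), site 36 (A/T, transversion).
Of the 11 differences, 5 transitions and 6 transversions, so the answer is 6.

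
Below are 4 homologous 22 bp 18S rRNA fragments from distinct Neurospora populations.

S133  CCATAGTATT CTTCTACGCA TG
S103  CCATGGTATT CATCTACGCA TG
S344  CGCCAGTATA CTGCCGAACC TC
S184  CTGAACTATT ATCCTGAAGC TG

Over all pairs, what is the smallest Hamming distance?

2

Pairwise Hamming distances:
  S133 vs S103: 2
  S133 vs S344: 11
  S133 vs S184: 11
  S103 vs S344: 13
  S103 vs S184: 13
  S344 vs S184: 10
The smallest is 2, between S133 and S103.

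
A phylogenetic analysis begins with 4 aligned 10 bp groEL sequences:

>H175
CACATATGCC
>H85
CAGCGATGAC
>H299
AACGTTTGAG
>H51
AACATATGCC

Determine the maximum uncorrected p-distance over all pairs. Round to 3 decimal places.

Pairwise Hamming distances:
  H175 vs H85: 4
  H175 vs H299: 5
  H175 vs H51: 1
  H85 vs H299: 6
  H85 vs H51: 5
  H299 vs H51: 4
The largest is 6 mismatches, between H85 and H299; p = 6/10 = 0.600.

0.600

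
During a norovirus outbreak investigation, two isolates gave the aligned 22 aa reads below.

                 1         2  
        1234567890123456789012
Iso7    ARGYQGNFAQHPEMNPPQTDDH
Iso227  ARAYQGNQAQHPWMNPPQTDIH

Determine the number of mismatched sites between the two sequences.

The sequences differ at positions 3 (G/A), 8 (F/Q), 13 (E/W), 21 (D/I).
That gives 4 mismatches out of 22 aligned sites, so the Hamming distance is 4.

4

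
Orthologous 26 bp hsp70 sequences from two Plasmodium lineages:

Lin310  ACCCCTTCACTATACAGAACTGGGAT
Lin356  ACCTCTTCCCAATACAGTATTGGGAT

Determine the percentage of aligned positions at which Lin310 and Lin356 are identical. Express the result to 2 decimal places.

80.77%

Mismatches occur at site 4 (C/T), site 9 (A/C), site 11 (T/A), site 18 (A/T), site 20 (C/T).
21 of the 26 sites match, so the percent identity is 21/26 × 100 = 80.77%.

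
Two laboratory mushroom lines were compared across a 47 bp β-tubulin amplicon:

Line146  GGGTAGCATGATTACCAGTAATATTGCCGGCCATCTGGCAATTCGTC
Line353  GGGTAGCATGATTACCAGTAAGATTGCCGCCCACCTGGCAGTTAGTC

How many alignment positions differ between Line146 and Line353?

5

The sequences differ at positions 22 (T/G), 30 (G/C), 34 (T/C), 41 (A/G), 44 (C/A).
That gives 5 mismatches out of 47 aligned sites, so the Hamming distance is 5.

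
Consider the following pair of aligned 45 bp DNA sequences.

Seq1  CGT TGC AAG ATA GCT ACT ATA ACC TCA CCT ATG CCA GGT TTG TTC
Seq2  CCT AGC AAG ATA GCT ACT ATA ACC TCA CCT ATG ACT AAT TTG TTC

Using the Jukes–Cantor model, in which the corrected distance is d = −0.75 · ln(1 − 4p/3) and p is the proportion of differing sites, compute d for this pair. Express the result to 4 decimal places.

The sequences differ at positions 2 (G/C), 4 (T/A), 34 (C/A), 36 (A/T), 37 (G/A), 38 (G/A).
p = 6/45 = 0.133333.
d = −0.75 · ln(1 − (4/3)·0.133333) = −0.75 · ln(0.822223) = −0.75 · (-0.195744) = 0.1468.

0.1468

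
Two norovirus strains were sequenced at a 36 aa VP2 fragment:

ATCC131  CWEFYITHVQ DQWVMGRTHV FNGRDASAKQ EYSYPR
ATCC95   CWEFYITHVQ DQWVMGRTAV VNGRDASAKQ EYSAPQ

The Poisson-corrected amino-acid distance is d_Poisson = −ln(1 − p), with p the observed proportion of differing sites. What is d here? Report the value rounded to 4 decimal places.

Differing sites — 19:H/A; 21:F/V; 34:Y/A; 36:R/Q.
p = 4/36 = 0.111111.
d = −ln(1 − 0.111111) = −ln(0.888889) = 0.1178.

0.1178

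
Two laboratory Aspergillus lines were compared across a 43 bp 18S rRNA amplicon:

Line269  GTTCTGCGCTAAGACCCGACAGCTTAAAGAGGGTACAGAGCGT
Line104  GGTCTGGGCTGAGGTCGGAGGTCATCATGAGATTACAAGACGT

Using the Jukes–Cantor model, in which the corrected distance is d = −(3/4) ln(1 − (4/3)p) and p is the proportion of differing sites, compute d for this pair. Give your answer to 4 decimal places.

The sequences differ at positions 2 (T/G), 7 (C/G), 11 (A/G), 14 (A/G), 15 (C/T), 17 (C/G), 20 (C/G), 21 (A/G), 22 (G/T), 24 (T/A), 26 (A/C), 28 (A/T), 32 (G/A), 33 (G/T), 38 (G/A), 39 (A/G), 40 (G/A).
p = 17/43 = 0.395349.
d = −0.75 · ln(1 − (4/3)·0.395349) = −0.75 · ln(0.472868) = −0.75 · (-0.748939) = 0.5617.

0.5617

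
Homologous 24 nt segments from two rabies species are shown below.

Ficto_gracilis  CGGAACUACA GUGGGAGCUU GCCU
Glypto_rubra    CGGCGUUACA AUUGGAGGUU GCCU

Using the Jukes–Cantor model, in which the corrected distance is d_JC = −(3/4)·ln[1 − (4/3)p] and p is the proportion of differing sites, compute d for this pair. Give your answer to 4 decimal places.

0.3041

Mismatches occur at site 4 (A↔C), site 5 (A↔G), site 6 (C↔U), site 11 (G↔A), site 13 (G↔U), site 18 (C↔G).
p = 6/24 = 0.250000.
d = −0.75 · ln(1 − (4/3)·0.250000) = −0.75 · ln(0.666667) = −0.75 · (-0.405465) = 0.3041.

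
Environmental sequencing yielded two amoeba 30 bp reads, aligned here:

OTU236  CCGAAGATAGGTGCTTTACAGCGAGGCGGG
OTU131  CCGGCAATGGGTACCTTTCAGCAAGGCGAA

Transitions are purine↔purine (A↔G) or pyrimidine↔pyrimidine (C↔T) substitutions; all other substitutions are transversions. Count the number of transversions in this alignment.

2

Differing sites — 4:A/G (Ti); 5:A/C (Tv); 6:G/A (Ti); 9:A/G (Ti); 13:G/A (Ti); 15:T/C (Ti); 18:A/T (Tv); 23:G/A (Ti); 29:G/A (Ti); 30:G/A (Ti).
Of the 10 differences, 8 transitions and 2 transversions, so the answer is 2.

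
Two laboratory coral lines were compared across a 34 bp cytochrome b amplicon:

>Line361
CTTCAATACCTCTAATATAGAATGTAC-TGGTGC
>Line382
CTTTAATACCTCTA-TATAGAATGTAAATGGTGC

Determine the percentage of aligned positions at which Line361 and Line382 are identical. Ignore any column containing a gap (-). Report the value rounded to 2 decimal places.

93.75%

Excluding the 2 gap columns leaves 32 comparable sites.
The sequences differ at positions 4 (C/T), 27 (C/A).
30 of the 32 comparable sites match, so the percent identity is 30/32 × 100 = 93.75%.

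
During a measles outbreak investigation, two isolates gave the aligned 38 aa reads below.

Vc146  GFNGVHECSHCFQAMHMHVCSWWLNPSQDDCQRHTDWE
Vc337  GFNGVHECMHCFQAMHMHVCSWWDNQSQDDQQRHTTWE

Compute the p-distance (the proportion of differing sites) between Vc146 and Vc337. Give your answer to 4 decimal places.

0.1316

The sequences differ at positions 9 (S/M), 24 (L/D), 26 (P/Q), 31 (C/Q), 36 (D/T).
There are 5 differences over 38 sites, so p = 5/38 = 0.1316.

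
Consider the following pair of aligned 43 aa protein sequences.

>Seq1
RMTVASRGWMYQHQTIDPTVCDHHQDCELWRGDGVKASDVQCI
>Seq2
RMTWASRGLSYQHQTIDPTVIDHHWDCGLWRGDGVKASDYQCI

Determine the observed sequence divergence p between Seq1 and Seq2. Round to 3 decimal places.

0.163

The sequences differ at positions 4 (V/W), 9 (W/L), 10 (M/S), 21 (C/I), 25 (Q/W), 28 (E/G), 40 (V/Y).
There are 7 differences over 43 sites, so p = 7/43 = 0.163.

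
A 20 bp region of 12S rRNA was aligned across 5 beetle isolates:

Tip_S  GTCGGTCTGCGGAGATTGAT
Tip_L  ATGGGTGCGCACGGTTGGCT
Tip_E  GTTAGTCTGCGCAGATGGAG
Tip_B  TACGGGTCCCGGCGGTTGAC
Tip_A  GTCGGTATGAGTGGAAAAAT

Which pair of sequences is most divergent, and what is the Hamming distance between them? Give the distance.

Pairwise Hamming distances:
  Tip_S vs Tip_L: 10
  Tip_S vs Tip_E: 5
  Tip_S vs Tip_B: 9
  Tip_S vs Tip_A: 7
  Tip_L vs Tip_E: 10
  Tip_L vs Tip_B: 13
  Tip_L vs Tip_A: 12
  Tip_E vs Tip_B: 13
  Tip_E vs Tip_A: 10
  Tip_B vs Tip_A: 14
The largest is 14, between Tip_B and Tip_A.

14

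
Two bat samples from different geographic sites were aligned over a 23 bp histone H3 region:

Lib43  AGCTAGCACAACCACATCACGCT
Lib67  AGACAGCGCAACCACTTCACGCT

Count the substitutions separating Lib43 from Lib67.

Mismatches occur at site 3 (C↔A), site 4 (T↔C), site 8 (A↔G), site 16 (A↔T).
That gives 4 mismatches out of 23 aligned sites, so the Hamming distance is 4.

4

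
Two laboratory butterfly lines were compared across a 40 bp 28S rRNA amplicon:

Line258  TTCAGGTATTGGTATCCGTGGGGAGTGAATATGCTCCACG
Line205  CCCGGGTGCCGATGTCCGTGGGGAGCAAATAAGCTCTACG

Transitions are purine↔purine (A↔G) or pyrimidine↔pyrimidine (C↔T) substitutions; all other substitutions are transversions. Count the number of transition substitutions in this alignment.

Differing sites — 1:T/C (Ti); 2:T/C (Ti); 4:A/G (Ti); 8:A/G (Ti); 9:T/C (Ti); 10:T/C (Ti); 12:G/A (Ti); 14:A/G (Ti); 26:T/C (Ti); 27:G/A (Ti); 32:T/A (Tv); 37:C/T (Ti).
Of the 12 differences, 11 transitions and 1 transversion, so the answer is 11.

11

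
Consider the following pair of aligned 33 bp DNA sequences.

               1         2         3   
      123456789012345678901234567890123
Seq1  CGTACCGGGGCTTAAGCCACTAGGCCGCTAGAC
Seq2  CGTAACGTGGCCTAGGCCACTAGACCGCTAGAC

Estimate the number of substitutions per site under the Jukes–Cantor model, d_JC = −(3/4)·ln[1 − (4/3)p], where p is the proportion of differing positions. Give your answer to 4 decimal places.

The sequences differ at positions 5 (C/A), 8 (G/T), 12 (T/C), 15 (A/G), 24 (G/A).
p = 5/33 = 0.151515.
d = −0.75 · ln(1 − (4/3)·0.151515) = −0.75 · ln(0.797980) = −0.75 · (-0.225672) = 0.1693.

0.1693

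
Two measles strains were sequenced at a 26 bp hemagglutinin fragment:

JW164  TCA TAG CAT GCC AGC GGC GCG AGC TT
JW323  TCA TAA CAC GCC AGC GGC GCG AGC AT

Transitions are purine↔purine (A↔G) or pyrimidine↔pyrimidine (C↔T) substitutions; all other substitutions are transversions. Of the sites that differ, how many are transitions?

The sequences differ at positions 6 (G/A, transition), 9 (T/C, transition), 25 (T/A, transversion).
Of the 3 differences, 2 transitions and 1 transversion, so the answer is 2.

2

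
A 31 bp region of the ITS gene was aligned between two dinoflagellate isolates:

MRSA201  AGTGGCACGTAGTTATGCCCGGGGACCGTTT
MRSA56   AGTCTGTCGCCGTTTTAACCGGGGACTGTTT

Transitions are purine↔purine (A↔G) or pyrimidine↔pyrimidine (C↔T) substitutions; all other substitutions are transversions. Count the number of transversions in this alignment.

7

The sequences differ at positions 4 (G/C, transversion), 5 (G/T, transversion), 6 (C/G, transversion), 7 (A/T, transversion), 10 (T/C, transition), 11 (A/C, transversion), 15 (A/T, transversion), 17 (G/A, transition), 18 (C/A, transversion), 27 (C/T, transition).
Of the 10 differences, 3 transitions and 7 transversions, so the answer is 7.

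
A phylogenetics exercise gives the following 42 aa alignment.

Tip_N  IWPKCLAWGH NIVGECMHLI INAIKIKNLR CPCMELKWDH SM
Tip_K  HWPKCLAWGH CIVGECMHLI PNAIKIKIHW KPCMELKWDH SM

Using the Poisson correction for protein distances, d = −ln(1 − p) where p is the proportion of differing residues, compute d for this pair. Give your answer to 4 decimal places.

The sequences differ at positions 1 (I/H), 11 (N/C), 21 (I/P), 28 (N/I), 29 (L/H), 30 (R/W), 31 (C/K).
p = 7/42 = 0.166667.
d = −ln(1 − 0.166667) = −ln(0.833333) = 0.1823.

0.1823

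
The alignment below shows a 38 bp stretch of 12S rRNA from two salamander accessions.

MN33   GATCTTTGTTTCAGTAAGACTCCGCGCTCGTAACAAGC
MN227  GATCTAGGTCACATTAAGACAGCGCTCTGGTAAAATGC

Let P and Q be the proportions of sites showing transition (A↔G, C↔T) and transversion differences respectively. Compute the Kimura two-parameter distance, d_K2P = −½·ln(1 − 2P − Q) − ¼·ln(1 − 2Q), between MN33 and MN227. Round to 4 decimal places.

Differing sites — 6:T/A (Tv); 7:T/G (Tv); 10:T/C (Ti); 11:T/A (Tv); 14:G/T (Tv); 21:T/A (Tv); 22:C/G (Tv); 26:G/T (Tv); 29:C/G (Tv); 34:C/A (Tv); 36:A/T (Tv).
Of the 11 differences, 1 transition and 10 transversions over 38 sites: P = 1/38 = 0.026316, Q = 10/38 = 0.263158.
d = −0.5·ln(0.684210) − 0.25·ln(0.473684) = −0.5·(-0.379490) − 0.25·(-0.747215) = 0.3765.

0.3765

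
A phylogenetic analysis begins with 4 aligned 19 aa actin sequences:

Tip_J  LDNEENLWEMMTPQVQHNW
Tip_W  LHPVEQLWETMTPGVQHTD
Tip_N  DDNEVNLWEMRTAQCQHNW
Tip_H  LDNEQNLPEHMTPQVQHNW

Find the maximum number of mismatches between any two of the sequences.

Pairwise Hamming distances:
  Tip_J vs Tip_W: 8
  Tip_J vs Tip_N: 5
  Tip_J vs Tip_H: 3
  Tip_W vs Tip_N: 13
  Tip_W vs Tip_H: 10
  Tip_N vs Tip_H: 7
The largest is 13, between Tip_W and Tip_N.

13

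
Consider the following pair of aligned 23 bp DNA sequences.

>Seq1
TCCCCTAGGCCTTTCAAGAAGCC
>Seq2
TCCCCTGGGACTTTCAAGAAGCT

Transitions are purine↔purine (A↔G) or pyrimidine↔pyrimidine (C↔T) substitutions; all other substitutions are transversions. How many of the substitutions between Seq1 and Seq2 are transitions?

The sequences differ at positions 7 (A/G, transition), 10 (C/A, transversion), 23 (C/T, transition).
Of the 3 differences, 2 transitions and 1 transversion, so the answer is 2.

2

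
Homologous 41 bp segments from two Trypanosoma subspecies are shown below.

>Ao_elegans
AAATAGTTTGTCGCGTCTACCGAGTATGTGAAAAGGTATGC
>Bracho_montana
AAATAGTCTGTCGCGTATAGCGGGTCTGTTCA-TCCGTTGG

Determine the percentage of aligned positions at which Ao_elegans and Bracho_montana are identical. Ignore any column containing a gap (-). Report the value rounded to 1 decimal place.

67.5%

Excluding the 1 gap column leaves 40 comparable sites.
The sequences differ at positions 8 (T/C), 17 (C/A), 20 (C/G), 23 (A/G), 26 (A/C), 30 (G/T), 31 (A/C), 34 (A/T), 35 (G/C), 36 (G/C), 37 (T/G), 38 (A/T), 41 (C/G).
27 of the 40 comparable sites match, so the percent identity is 27/40 × 100 = 67.5%.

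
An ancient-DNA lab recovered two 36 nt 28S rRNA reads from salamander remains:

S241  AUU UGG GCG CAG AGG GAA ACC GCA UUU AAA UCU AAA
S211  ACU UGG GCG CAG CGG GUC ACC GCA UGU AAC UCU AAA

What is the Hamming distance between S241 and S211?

6

Mismatches occur at site 2 (U→C), site 13 (A→C), site 17 (A→U), site 18 (A→C), site 26 (U→G), site 30 (A→C).
That gives 6 mismatches out of 36 aligned sites, so the Hamming distance is 6.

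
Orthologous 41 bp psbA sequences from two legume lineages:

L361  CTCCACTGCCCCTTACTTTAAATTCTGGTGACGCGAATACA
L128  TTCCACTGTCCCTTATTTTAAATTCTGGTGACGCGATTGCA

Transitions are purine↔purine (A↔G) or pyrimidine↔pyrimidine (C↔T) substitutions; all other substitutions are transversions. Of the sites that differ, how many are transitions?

4

Mismatches occur at site 1 (C/T, transition), site 9 (C/T, transition), site 16 (C/T, transition), site 37 (A/T, transversion), site 39 (A/G, transition).
Of the 5 differences, 4 transitions and 1 transversion, so the answer is 4.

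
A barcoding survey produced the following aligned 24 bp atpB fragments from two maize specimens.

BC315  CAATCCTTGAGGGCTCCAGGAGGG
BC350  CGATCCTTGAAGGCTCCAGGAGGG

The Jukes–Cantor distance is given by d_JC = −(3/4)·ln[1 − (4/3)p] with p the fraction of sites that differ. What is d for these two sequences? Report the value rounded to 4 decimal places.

0.0883

Differing sites — 2:A/G; 11:G/A.
p = 2/24 = 0.083333.
d = −0.75 · ln(1 − (4/3)·0.083333) = −0.75 · ln(0.888889) = −0.75 · (-0.117783) = 0.0883.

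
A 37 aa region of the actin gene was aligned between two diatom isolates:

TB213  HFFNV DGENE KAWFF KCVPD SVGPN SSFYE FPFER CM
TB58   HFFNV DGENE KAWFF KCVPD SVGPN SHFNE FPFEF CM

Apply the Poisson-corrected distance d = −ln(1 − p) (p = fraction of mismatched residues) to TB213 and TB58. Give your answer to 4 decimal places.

0.0846

The sequences differ at positions 27 (S/H), 29 (Y/N), 35 (R/F).
p = 3/37 = 0.081081.
d = −ln(1 − 0.081081) = −ln(0.918919) = 0.0846.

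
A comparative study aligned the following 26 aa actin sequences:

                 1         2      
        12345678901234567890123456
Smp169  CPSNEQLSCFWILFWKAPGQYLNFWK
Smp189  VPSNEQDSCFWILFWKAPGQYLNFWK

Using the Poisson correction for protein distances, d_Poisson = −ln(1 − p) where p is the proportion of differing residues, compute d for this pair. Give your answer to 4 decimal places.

0.0800

Differing sites — 1:C/V; 7:L/D.
p = 2/26 = 0.076923.
d = −ln(1 − 0.076923) = −ln(0.923077) = 0.0800.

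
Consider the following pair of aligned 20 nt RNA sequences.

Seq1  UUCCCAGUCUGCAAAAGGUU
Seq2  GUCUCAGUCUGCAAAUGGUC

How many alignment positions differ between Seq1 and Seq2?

4

Differing sites — 1:U/G; 4:C/U; 16:A/U; 20:U/C.
That gives 4 mismatches out of 20 aligned sites, so the Hamming distance is 4.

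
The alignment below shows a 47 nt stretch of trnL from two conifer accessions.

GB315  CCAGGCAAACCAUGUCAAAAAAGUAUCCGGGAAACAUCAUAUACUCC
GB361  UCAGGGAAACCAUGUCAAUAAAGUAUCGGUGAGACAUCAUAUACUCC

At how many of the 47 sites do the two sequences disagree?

Mismatches occur at site 1 (C↔U), site 6 (C↔G), site 19 (A↔U), site 28 (C↔G), site 30 (G↔U), site 33 (A↔G).
That gives 6 mismatches out of 47 aligned sites, so the Hamming distance is 6.

6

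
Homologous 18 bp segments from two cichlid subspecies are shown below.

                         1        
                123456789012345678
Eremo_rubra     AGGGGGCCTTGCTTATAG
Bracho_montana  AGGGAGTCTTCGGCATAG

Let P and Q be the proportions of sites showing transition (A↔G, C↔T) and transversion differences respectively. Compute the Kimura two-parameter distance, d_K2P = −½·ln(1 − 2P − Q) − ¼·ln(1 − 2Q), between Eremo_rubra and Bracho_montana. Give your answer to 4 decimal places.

Mismatches occur at site 5 (G/A, transition), site 7 (C/T, transition), site 11 (G/C, transversion), site 12 (C/G, transversion), site 13 (T/G, transversion), site 14 (T/C, transition).
Of the 6 differences, 3 transitions and 3 transversions over 18 sites: P = 3/18 = 0.166667, Q = 3/18 = 0.166667.
d = −0.5·ln(0.499999) − 0.25·ln(0.666666) = −0.5·(-0.693149) − 0.25·(-0.405466) = 0.4479.

0.4479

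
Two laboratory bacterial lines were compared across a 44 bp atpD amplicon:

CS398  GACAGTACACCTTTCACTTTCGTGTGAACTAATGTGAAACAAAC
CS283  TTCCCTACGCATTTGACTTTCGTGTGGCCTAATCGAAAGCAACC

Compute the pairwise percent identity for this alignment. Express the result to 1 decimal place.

68.2%

The sequences differ at positions 1 (G/T), 2 (A/T), 4 (A/C), 5 (G/C), 9 (A/G), 11 (C/A), 15 (C/G), 27 (A/G), 28 (A/C), 34 (G/C), 35 (T/G), 36 (G/A), 39 (A/G), 43 (A/C).
30 of the 44 sites match, so the percent identity is 30/44 × 100 = 68.2%.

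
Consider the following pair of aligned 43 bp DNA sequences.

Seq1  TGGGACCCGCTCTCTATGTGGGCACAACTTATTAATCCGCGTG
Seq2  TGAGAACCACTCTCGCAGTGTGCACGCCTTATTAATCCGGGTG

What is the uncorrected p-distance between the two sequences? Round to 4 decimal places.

The sequences differ at positions 3 (G/A), 6 (C/A), 9 (G/A), 15 (T/G), 16 (A/C), 17 (T/A), 21 (G/T), 26 (A/G), 27 (A/C), 40 (C/G).
There are 10 differences over 43 sites, so p = 10/43 = 0.2326.

0.2326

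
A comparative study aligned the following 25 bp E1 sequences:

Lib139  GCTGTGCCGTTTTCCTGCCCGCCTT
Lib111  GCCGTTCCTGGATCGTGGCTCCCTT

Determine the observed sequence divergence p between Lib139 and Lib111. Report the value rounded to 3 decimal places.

The sequences differ at positions 3 (T/C), 6 (G/T), 9 (G/T), 10 (T/G), 11 (T/G), 12 (T/A), 15 (C/G), 18 (C/G), 20 (C/T), 21 (G/C).
There are 10 differences over 25 sites, so p = 10/25 = 0.400.

0.400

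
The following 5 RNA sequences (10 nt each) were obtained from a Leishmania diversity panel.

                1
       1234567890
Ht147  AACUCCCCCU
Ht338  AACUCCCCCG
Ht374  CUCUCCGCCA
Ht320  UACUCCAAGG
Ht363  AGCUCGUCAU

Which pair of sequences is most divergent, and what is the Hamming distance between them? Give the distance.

Pairwise Hamming distances:
  Ht147 vs Ht338: 1
  Ht147 vs Ht374: 4
  Ht147 vs Ht320: 5
  Ht147 vs Ht363: 4
  Ht338 vs Ht374: 4
  Ht338 vs Ht320: 4
  Ht338 vs Ht363: 5
  Ht374 vs Ht320: 6
  Ht374 vs Ht363: 6
  Ht320 vs Ht363: 7
The largest is 7, between Ht320 and Ht363.

7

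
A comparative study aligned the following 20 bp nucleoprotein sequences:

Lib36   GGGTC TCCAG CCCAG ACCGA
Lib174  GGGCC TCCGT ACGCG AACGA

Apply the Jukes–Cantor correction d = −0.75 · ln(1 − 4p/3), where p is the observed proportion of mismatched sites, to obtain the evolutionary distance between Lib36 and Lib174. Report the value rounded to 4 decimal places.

0.4715

Differing sites — 4:T/C; 9:A/G; 10:G/T; 11:C/A; 13:C/G; 14:A/C; 17:C/A.
p = 7/20 = 0.350000.
d = −0.75 · ln(1 − (4/3)·0.350000) = −0.75 · ln(0.533333) = −0.75 · (-0.628609) = 0.4715.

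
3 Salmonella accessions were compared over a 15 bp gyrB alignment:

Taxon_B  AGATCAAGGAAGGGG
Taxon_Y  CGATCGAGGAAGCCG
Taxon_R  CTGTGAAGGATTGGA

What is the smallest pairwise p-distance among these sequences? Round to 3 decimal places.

0.267

Pairwise Hamming distances:
  Taxon_B vs Taxon_Y: 4
  Taxon_B vs Taxon_R: 7
  Taxon_Y vs Taxon_R: 9
The smallest is 4 mismatches, between Taxon_B and Taxon_Y; p = 4/15 = 0.267.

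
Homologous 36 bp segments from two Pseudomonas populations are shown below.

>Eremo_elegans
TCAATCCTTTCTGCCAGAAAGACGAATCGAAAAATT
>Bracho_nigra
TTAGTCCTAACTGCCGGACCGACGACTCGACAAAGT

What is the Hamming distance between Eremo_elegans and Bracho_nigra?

The sequences differ at positions 2 (C/T), 4 (A/G), 9 (T/A), 10 (T/A), 16 (A/G), 19 (A/C), 20 (A/C), 26 (A/C), 31 (A/C), 35 (T/G).
That gives 10 mismatches out of 36 aligned sites, so the Hamming distance is 10.

10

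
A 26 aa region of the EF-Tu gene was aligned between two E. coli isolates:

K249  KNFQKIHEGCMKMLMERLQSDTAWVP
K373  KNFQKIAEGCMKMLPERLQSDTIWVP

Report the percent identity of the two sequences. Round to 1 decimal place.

88.5%

Mismatches occur at site 7 (H/A), site 15 (M/P), site 23 (A/I).
23 of the 26 sites match, so the percent identity is 23/26 × 100 = 88.5%.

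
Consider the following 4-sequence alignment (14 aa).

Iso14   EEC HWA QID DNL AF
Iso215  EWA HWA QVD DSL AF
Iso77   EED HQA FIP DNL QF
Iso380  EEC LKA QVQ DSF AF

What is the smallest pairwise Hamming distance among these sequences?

Pairwise Hamming distances:
  Iso14 vs Iso215: 4
  Iso14 vs Iso77: 5
  Iso14 vs Iso380: 6
  Iso215 vs Iso77: 8
  Iso215 vs Iso380: 6
  Iso77 vs Iso380: 9
The smallest is 4, between Iso14 and Iso215.

4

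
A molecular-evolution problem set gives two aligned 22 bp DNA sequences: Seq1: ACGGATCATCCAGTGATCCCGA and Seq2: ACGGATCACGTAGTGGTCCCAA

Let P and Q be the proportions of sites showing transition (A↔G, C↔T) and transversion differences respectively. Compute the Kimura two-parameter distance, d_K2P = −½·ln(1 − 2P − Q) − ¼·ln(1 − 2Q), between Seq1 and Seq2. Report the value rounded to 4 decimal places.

0.2869

The sequences differ at positions 9 (T/C, transition), 10 (C/G, transversion), 11 (C/T, transition), 16 (A/G, transition), 21 (G/A, transition).
Of the 5 differences, 4 transitions and 1 transversion over 22 sites: P = 4/22 = 0.181818, Q = 1/22 = 0.045455.
d = −0.5·ln(0.590909) − 0.25·ln(0.909090) = −0.5·(-0.526093) − 0.25·(-0.095311) = 0.2869.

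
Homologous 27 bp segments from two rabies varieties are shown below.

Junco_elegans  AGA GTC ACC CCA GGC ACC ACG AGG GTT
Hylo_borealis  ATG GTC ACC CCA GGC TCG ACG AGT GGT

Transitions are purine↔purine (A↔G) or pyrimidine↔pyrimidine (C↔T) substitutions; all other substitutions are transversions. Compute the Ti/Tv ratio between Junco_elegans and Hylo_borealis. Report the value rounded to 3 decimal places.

The sequences differ at positions 2 (G/T, transversion), 3 (A/G, transition), 16 (A/T, transversion), 18 (C/G, transversion), 24 (G/T, transversion), 26 (T/G, transversion).
Of the 6 differences, 1 transition and 5 transversions, so Ti/Tv = 1/5 = 0.200.

0.200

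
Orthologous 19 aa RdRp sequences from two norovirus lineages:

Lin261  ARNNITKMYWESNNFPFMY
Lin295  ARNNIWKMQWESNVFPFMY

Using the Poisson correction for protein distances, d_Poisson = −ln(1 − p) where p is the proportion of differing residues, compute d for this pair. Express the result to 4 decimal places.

0.1719

Differing sites — 6:T/W; 9:Y/Q; 14:N/V.
p = 3/19 = 0.157895.
d = −ln(1 − 0.157895) = −ln(0.842105) = 0.1719.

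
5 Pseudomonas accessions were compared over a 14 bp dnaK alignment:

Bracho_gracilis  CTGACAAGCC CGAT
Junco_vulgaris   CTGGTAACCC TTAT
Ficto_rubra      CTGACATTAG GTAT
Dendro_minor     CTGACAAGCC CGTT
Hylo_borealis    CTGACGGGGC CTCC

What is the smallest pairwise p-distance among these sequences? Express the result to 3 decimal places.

0.071

Pairwise Hamming distances:
  Bracho_gracilis vs Junco_vulgaris: 5
  Bracho_gracilis vs Ficto_rubra: 6
  Bracho_gracilis vs Dendro_minor: 1
  Bracho_gracilis vs Hylo_borealis: 6
  Junco_vulgaris vs Ficto_rubra: 7
  Junco_vulgaris vs Dendro_minor: 6
  Junco_vulgaris vs Hylo_borealis: 9
  Ficto_rubra vs Dendro_minor: 7
  Ficto_rubra vs Hylo_borealis: 8
  Dendro_minor vs Hylo_borealis: 6
The smallest is 1 mismatch, between Bracho_gracilis and Dendro_minor; p = 1/14 = 0.071.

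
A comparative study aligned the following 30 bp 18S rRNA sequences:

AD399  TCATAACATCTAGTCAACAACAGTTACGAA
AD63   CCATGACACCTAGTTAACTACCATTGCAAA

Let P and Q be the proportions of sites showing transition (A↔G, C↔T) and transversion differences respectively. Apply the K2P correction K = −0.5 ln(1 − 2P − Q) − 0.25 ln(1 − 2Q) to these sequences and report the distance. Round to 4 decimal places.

Mismatches occur at site 1 (T↔C, transition), site 5 (A↔G, transition), site 9 (T↔C, transition), site 15 (C↔T, transition), site 19 (A↔T, transversion), site 22 (A↔C, transversion), site 23 (G↔A, transition), site 26 (A↔G, transition), site 28 (G↔A, transition).
Of the 9 differences, 7 transitions and 2 transversions over 30 sites: P = 7/30 = 0.233333, Q = 2/30 = 0.066667.
d = −0.5·ln(0.466667) − 0.25·ln(0.866666) = −0.5·(-0.762139) − 0.25·(-0.143102) = 0.4168.

0.4168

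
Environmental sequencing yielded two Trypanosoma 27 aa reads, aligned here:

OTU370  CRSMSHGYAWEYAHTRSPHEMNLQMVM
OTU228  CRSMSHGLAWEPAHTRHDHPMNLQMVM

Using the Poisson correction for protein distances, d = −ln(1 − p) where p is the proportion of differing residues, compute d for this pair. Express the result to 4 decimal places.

Mismatches occur at site 8 (Y→L), site 12 (Y→P), site 17 (S→H), site 18 (P→D), site 20 (E→P).
p = 5/27 = 0.185185.
d = −ln(1 − 0.185185) = −ln(0.814815) = 0.2048.

0.2048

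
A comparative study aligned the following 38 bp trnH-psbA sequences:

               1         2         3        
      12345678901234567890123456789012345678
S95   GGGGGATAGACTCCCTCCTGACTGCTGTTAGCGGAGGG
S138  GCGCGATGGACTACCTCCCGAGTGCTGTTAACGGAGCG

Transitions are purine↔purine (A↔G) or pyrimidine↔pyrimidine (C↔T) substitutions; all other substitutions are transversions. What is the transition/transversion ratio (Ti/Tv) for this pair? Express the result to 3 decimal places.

Mismatches occur at site 2 (G/C, transversion), site 4 (G/C, transversion), site 8 (A/G, transition), site 13 (C/A, transversion), site 19 (T/C, transition), site 22 (C/G, transversion), site 31 (G/A, transition), site 37 (G/C, transversion).
Of the 8 differences, 3 transitions and 5 transversions, so Ti/Tv = 3/5 = 0.600.

0.600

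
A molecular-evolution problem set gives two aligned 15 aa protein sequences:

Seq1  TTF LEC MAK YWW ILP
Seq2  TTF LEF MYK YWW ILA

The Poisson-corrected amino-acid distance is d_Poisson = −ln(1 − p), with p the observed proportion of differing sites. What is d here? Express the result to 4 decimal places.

0.2231

Differing sites — 6:C/F; 8:A/Y; 15:P/A.
p = 3/15 = 0.200000.
d = −ln(1 − 0.200000) = −ln(0.800000) = 0.2231.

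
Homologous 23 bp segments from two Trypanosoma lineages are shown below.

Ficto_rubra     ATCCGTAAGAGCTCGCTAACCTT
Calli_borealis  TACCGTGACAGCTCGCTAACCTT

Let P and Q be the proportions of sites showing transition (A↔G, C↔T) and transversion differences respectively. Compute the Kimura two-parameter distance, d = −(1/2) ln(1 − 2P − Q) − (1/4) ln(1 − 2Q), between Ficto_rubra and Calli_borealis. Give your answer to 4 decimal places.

Differing sites — 1:A/T (Tv); 2:T/A (Tv); 7:A/G (Ti); 9:G/C (Tv).
Of the 4 differences, 1 transition and 3 transversions over 23 sites: P = 1/23 = 0.043478, Q = 3/23 = 0.130435.
d = −0.5·ln(0.782609) − 0.25·ln(0.739130) = −0.5·(-0.245122) − 0.25·(-0.302281) = 0.1981.

0.1981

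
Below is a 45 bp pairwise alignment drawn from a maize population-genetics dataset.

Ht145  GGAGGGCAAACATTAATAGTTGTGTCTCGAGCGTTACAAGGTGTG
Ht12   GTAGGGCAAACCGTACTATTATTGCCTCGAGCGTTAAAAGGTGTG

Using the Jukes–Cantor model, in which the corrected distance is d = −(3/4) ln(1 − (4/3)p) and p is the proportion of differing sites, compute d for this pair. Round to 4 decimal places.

Mismatches occur at site 2 (G→T), site 12 (A→C), site 13 (T→G), site 16 (A→C), site 19 (G→T), site 21 (T→A), site 22 (G→T), site 25 (T→C), site 37 (C→A).
p = 9/45 = 0.200000.
d = −0.75 · ln(1 − (4/3)·0.200000) = −0.75 · ln(0.733333) = −0.75 · (-0.310155) = 0.2326.

0.2326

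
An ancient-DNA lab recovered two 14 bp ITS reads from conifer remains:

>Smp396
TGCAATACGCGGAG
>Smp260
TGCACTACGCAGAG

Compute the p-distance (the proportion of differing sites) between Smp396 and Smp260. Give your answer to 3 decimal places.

Mismatches occur at site 5 (A↔C), site 11 (G↔A).
There are 2 differences over 14 sites, so p = 2/14 = 0.143.

0.143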